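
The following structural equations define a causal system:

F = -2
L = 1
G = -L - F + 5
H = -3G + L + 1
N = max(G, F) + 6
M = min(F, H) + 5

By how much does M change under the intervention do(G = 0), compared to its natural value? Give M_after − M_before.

14

The intervention breaks the incoming arrows to G: G = -L - F + 5 no longer applies, and G = 0.
H = -3G + L + 1  [with G=0, L=1]  = 2
M = min(F, H) + 5  [with F=-2, H=2]  = 3
Without intervention: G = -L - F + 5  [with L=1, F=-2]  = 6; H = -3G + L + 1  [with G=6, L=1]  = -16; M = min(F, H) + 5  [with F=-2, H=-16]  = -11.
Change = 3 − (-11) = 14.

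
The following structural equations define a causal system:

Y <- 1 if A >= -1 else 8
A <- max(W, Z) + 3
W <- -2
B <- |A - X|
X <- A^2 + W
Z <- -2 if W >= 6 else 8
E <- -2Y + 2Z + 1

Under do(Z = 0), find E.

Under do(Z=0), the mechanism Z <- -2 if W >= 6 else 8 is discarded; Z is fixed at 0.
A = max(W, Z) + 3  [with W=-2, Z=0]  = 3
Y = 1 if A >= -1 else 8  [with A=3]  = 1
E = -2Y + 2Z + 1  [with Y=1, Z=0]  = -1

-1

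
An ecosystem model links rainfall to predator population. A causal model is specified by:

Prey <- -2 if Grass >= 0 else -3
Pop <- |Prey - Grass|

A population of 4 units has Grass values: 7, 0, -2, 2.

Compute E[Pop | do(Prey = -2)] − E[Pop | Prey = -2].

The intervention sets Prey=-2 in all 4 units regardless of Grass. Recomputing Pop per unit gives 9, 2, 0, 4; average 3.75.
Observing Prey=-2 restricts to units where Prey's equation naturally yields -2: Grass ∈ {7, 0, 2}. In that subpopulation Pop = 9, 2, 4, mean 5.
Difference = 3.75 − 5 = -1.25.

-1.25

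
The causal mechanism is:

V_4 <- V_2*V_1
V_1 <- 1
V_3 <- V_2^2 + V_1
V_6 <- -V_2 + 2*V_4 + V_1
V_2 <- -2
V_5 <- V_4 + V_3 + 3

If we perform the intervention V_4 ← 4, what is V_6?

11

Under do(V_4=4), the mechanism V_4 <- V_2*V_1 is discarded; V_4 is fixed at 4.
V_6 = -V_2 + 2*V_4 + V_1  [with V_2=-2, V_4=4, V_1=1]  = 11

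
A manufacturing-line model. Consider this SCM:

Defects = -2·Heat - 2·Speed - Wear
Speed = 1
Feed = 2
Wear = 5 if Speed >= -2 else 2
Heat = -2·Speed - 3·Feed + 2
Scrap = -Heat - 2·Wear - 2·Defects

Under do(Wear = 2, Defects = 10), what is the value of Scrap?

The joint intervention fixes Wear = 2, Defects = 10, removing each variable's own equation.
Heat = -2·Speed - 3·Feed + 2  [with Speed=1, Feed=2]  = -6
Scrap = -Heat - 2·Wear - 2·Defects  [with Heat=-6, Wear=2, Defects=10]  = -18

-18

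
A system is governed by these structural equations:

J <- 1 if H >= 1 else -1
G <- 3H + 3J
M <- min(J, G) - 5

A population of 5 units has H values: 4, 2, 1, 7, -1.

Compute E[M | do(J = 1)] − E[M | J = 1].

-0.2

Under do(J=1), J's equation is replaced by J=1 for every unit. Per-unit M: -4, -4, -4, -4, -5. Mean = -4.2.
Conditioning on J=1 selects the 4 unit(s) with H ∈ {4, 2, 1, 7}. Their M values: -4, -4, -4, -4. Mean = -4.
Difference = -4.2 − (-4) = -0.2.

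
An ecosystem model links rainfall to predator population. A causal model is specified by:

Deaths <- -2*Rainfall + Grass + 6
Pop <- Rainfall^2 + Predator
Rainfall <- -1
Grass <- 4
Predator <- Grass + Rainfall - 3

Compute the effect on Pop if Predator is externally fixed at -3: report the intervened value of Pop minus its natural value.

do(Predator=-3) replaces the equation Predator <- Grass + Rainfall - 3 with the constant Predator = -3.
Pop = Rainfall^2 + Predator  [with Rainfall=-1, Predator=-3]  = -2
Without intervention: Predator = Grass + Rainfall - 3  [with Grass=4, Rainfall=-1]  = 0; Pop = Rainfall^2 + Predator  [with Rainfall=-1, Predator=0]  = 1.
Change = -2 − 1 = -3.

-3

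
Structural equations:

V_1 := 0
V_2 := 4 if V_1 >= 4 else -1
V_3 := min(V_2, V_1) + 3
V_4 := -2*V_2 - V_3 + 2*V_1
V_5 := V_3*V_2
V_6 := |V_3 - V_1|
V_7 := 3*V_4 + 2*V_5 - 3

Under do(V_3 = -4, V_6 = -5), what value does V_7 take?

23

Under do(V_3 = -4, V_6 = -5), each intervened variable's structural equation is replaced by its fixed value.
V_2 = 4 if V_1 >= 4 else -1  [with V_1=0]  = -1
V_4 = -2*V_2 - V_3 + 2*V_1  [with V_2=-1, V_3=-4, V_1=0]  = 6
V_5 = V_3*V_2  [with V_3=-4, V_2=-1]  = 4
V_7 = 3*V_4 + 2*V_5 - 3  [with V_4=6, V_5=4]  = 23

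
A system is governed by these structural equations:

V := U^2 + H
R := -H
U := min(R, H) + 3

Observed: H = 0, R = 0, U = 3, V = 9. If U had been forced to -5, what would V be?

The intervention breaks the incoming arrows to U: U := min(R, H) + 3 no longer applies, and U = -5.
V = U^2 + H  [with U=-5, H=0]  = 25

25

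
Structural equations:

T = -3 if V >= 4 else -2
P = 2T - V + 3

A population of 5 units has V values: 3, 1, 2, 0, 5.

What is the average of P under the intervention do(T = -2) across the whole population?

Under do(T=-2), T's equation is replaced by T=-2 for every unit. Per-unit P: -4, -2, -3, -1, -6. Mean = -3.2.

-3.2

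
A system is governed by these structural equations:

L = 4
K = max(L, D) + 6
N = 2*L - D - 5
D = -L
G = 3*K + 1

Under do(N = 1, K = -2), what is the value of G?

-5

Under do(N = 1, K = -2), each intervened variable's structural equation is replaced by its fixed value.
G = 3*K + 1  [with K=-2]  = -5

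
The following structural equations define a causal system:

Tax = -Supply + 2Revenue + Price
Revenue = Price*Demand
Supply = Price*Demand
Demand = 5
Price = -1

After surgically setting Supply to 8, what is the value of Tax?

do(Supply=8) replaces the equation Supply = Price*Demand with the constant Supply = 8.
Revenue = Price*Demand  [with Price=-1, Demand=5]  = -5
Tax = -Supply + 2Revenue + Price  [with Supply=8, Revenue=-5, Price=-1]  = -19

-19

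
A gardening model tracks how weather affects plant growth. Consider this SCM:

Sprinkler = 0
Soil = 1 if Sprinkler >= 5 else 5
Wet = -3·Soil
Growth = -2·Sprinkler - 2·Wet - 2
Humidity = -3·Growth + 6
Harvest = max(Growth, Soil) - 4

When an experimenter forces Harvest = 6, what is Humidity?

do(Harvest=6) replaces the equation Harvest = max(Growth, Soil) - 4 with the constant Harvest = 6.
Since Humidity is not a descendant of the intervened variable, it is unaffected.
Soil = 1 if Sprinkler >= 5 else 5  [with Sprinkler=0]  = 5
Wet = -3·Soil  [with Soil=5]  = -15
Growth = -2·Sprinkler - 2·Wet - 2  [with Sprinkler=0, Wet=-15]  = 28
Humidity = -3·Growth + 6  [with Growth=28]  = -78

-78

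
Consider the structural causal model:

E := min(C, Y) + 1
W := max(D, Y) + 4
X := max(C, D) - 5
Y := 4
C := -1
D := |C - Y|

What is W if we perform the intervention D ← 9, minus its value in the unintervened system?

4

The intervention breaks the incoming arrows to D: D := |C - Y| no longer applies, and D = 9.
W = max(D, Y) + 4  [with D=9, Y=4]  = 13
Without intervention: D = |C - Y|  [with C=-1, Y=4]  = 5; W = max(D, Y) + 4  [with D=5, Y=4]  = 9.
Change = 13 − 9 = 4.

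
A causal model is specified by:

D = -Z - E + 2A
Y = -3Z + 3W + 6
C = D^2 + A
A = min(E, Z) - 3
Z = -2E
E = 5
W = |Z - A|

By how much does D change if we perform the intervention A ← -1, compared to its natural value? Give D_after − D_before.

The intervention breaks the incoming arrows to A: A = min(E, Z) - 3 no longer applies, and A = -1.
Z = -2E  [with E=5]  = -10
D = -Z - E + 2A  [with Z=-10, E=5, A=-1]  = 3
Without intervention: Z = -2E  [with E=5]  = -10; A = min(E, Z) - 3  [with E=5, Z=-10]  = -13; D = -Z - E + 2A  [with Z=-10, E=5, A=-13]  = -21.
Change = 3 − (-21) = 24.

24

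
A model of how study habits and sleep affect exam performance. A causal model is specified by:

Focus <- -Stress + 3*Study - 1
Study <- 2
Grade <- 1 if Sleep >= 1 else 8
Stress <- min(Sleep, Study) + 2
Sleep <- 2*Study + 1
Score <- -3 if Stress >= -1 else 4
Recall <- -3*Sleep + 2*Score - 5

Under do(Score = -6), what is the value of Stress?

4

do(Score=-6) replaces the equation Score <- -3 if Stress >= -1 else 4 with the constant Score = -6.
Stress is not downstream of the intervention, so its value is determined by the original equations.
Sleep = 2*Study + 1  [with Study=2]  = 5
Stress = min(Sleep, Study) + 2  [with Sleep=5, Study=2]  = 4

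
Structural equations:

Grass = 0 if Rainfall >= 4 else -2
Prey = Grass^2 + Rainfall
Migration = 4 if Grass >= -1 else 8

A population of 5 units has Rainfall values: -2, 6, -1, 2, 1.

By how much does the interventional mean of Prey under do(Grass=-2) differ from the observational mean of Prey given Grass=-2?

1.2

do(Grass=-2) breaks Grass's dependence on Rainfall. With Grass=-2 fixed, Prey across the units is 2, 10, 3, 6, 5, mean 5.2.
E[Prey|Grass=-2] averages over only the 4 units with Grass=-2 (Rainfall = -2, -1, 2, 1): Prey = 2, 3, 6, 5, mean 4.
Difference = 5.2 − 4 = 1.2.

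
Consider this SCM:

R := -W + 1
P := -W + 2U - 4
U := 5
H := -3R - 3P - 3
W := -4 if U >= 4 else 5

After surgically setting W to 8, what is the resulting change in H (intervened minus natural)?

72

do(W=8) replaces the equation W := -4 if U >= 4 else 5 with the constant W = 8.
P = -W + 2U - 4  [with W=8, U=5]  = -2
R = -W + 1  [with W=8]  = -7
H = -3R - 3P - 3  [with R=-7, P=-2]  = 24
Without intervention: W = -4 if U >= 4 else 5  [with U=5]  = -4; P = -W + 2U - 4  [with W=-4, U=5]  = 10; R = -W + 1  [with W=-4]  = 5; H = -3R - 3P - 3  [with R=5, P=10]  = -48.
Change = 24 − (-48) = 72.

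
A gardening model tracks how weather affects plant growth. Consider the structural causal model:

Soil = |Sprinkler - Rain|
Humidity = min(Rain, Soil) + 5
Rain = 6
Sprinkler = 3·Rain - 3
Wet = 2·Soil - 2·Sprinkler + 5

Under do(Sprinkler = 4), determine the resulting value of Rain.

Under do(Sprinkler=4), the mechanism Sprinkler = 3·Rain - 3 is discarded; Sprinkler is fixed at 4.
Rain is not downstream of the intervention, so its value is determined by the original equations.

6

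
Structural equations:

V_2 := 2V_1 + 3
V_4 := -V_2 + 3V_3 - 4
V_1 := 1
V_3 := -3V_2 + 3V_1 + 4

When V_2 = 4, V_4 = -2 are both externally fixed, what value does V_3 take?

The joint intervention fixes V_2 = 4, V_4 = -2, removing each variable's own equation.
V_3 = -3V_2 + 3V_1 + 4  [with V_2=4, V_1=1]  = -5

-5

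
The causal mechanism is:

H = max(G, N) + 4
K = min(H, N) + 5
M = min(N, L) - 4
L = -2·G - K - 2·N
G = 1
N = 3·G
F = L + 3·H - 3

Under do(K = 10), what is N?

The intervention breaks the incoming arrows to K: K = min(H, N) + 5 no longer applies, and K = 10.
Since N is not a descendant of the intervened variable, it is unaffected.
N = 3·G  [with G=1]  = 3

3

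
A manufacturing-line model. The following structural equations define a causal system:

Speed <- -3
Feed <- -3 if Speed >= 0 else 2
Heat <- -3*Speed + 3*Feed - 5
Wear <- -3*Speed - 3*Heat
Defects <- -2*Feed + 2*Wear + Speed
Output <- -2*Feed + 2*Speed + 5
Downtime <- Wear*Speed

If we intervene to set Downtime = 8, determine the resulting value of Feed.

Under do(Downtime=8), the mechanism Downtime <- Wear*Speed is discarded; Downtime is fixed at 8.
Feed is not downstream of the intervention, so its value is determined by the original equations.
Feed = -3 if Speed >= 0 else 2  [with Speed=-3]  = 2

2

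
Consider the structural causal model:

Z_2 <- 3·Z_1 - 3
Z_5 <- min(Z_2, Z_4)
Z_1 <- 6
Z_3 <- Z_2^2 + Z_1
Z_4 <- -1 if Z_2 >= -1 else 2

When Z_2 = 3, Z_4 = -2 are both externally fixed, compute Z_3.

15

The joint intervention fixes Z_2 = 3, Z_4 = -2, removing each variable's own equation.
Z_3 = Z_2^2 + Z_1  [with Z_2=3, Z_1=6]  = 15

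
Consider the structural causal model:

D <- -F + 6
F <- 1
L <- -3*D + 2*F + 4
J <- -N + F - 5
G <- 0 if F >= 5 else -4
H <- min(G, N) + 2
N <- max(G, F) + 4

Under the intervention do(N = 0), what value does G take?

-4

Under do(N=0), the mechanism N <- max(G, F) + 4 is discarded; N is fixed at 0.
Since G is not a descendant of the intervened variable, it is unaffected.
G = 0 if F >= 5 else -4  [with F=1]  = -4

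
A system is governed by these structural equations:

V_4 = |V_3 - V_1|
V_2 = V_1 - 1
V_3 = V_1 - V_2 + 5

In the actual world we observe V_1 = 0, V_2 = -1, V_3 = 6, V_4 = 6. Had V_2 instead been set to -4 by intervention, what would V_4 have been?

9

Under do(V_2=-4), the mechanism V_2 = V_1 - 1 is discarded; V_2 is fixed at -4.
V_3 = V_1 - V_2 + 5  [with V_1=0, V_2=-4]  = 9
V_4 = |V_3 - V_1|  [with V_3=9, V_1=0]  = 9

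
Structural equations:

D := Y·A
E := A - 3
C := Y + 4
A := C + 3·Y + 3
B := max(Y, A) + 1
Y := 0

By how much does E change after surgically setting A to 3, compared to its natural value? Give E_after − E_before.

-4

The intervention breaks the incoming arrows to A: A := C + 3·Y + 3 no longer applies, and A = 3.
E = A - 3  [with A=3]  = 0
Without intervention: C = Y + 4  [with Y=0]  = 4; A = C + 3·Y + 3  [with C=4, Y=0]  = 7; E = A - 3  [with A=7]  = 4.
Change = 0 − 4 = -4.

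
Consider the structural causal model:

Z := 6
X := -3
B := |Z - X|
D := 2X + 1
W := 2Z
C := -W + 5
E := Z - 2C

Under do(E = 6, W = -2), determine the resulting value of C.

Setting E = 6, W = -2 by intervention discards those variables' equations.
C = -W + 5  [with W=-2]  = 7

7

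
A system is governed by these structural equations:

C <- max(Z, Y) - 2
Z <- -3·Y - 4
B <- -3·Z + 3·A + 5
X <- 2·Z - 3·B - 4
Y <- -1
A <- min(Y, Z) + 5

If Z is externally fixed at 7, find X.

Under do(Z=7), the mechanism Z <- -3·Y - 4 is discarded; Z is fixed at 7.
A = min(Y, Z) + 5  [with Y=-1, Z=7]  = 4
B = -3·Z + 3·A + 5  [with Z=7, A=4]  = -4
X = 2·Z - 3·B - 4  [with Z=7, B=-4]  = 22

22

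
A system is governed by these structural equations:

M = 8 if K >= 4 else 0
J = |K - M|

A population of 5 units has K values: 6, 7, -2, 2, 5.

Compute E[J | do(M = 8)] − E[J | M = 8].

The intervention sets M=8 in all 5 units regardless of K. Recomputing J per unit gives 2, 1, 10, 6, 3; average 4.4.
E[J|M=8] averages over only the 3 units with M=8 (K = 6, 7, 5): J = 2, 1, 3, mean 2.
Difference = 4.4 − 2 = 2.4.

2.4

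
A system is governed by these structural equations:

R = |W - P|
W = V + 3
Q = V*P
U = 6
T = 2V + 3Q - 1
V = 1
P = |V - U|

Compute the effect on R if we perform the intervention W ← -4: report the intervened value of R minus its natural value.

The intervention breaks the incoming arrows to W: W = V + 3 no longer applies, and W = -4.
P = |V - U|  [with V=1, U=6]  = 5
R = |W - P|  [with W=-4, P=5]  = 9
Without intervention: P = |V - U|  [with V=1, U=6]  = 5; W = V + 3  [with V=1]  = 4; R = |W - P|  [with W=4, P=5]  = 1.
Change = 9 − 1 = 8.

8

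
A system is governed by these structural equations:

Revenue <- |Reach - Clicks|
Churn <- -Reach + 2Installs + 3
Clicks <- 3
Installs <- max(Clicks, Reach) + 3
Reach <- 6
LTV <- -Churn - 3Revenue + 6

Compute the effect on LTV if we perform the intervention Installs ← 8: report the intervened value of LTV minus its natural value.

The intervention breaks the incoming arrows to Installs: Installs <- max(Clicks, Reach) + 3 no longer applies, and Installs = 8.
Churn = -Reach + 2Installs + 3  [with Reach=6, Installs=8]  = 13
Revenue = |Reach - Clicks|  [with Reach=6, Clicks=3]  = 3
LTV = -Churn - 3Revenue + 6  [with Churn=13, Revenue=3]  = -16
Without intervention: Installs = max(Clicks, Reach) + 3  [with Clicks=3, Reach=6]  = 9; Churn = -Reach + 2Installs + 3  [with Reach=6, Installs=9]  = 15; Revenue = |Reach - Clicks|  [with Reach=6, Clicks=3]  = 3; LTV = -Churn - 3Revenue + 6  [with Churn=15, Revenue=3]  = -18.
Change = -16 − (-18) = 2.

2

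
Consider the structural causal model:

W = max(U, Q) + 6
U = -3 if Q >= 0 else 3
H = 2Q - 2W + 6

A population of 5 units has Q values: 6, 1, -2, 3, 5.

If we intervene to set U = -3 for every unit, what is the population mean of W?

Every unit gets U=-3 under the intervention. W values become 12, 7, 4, 9, 11; E[W|do(U=-3)] = 8.6.

8.6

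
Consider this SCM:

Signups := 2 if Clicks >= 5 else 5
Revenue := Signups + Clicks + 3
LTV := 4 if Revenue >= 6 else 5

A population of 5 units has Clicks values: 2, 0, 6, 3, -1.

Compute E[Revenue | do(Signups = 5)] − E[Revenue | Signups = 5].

The intervention sets Signups=5 in all 5 units regardless of Clicks. Recomputing Revenue per unit gives 10, 8, 14, 11, 7; average 10.
E[Revenue|Signups=5] averages over only the 4 units with Signups=5 (Clicks = 2, 0, 3, -1): Revenue = 10, 8, 11, 7, mean 9.
Difference = 10 − 9 = 1.

1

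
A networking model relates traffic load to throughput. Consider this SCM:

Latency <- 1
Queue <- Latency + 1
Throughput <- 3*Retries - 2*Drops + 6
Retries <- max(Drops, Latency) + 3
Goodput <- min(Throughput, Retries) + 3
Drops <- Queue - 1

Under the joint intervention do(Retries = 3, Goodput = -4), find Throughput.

Setting Retries = 3, Goodput = -4 by intervention discards those variables' equations.
Queue = Latency + 1  [with Latency=1]  = 2
Drops = Queue - 1  [with Queue=2]  = 1
Throughput = 3*Retries - 2*Drops + 6  [with Retries=3, Drops=1]  = 13

13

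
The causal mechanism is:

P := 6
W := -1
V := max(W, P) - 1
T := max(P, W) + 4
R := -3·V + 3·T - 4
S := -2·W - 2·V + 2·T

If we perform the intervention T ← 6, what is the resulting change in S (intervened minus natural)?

-8

Intervening sets T = 6 and removes its equation (T := max(P, W) + 4).
V = max(W, P) - 1  [with W=-1, P=6]  = 5
S = -2·W - 2·V + 2·T  [with W=-1, V=5, T=6]  = 4
Without intervention: V = max(W, P) - 1  [with W=-1, P=6]  = 5; T = max(P, W) + 4  [with P=6, W=-1]  = 10; S = -2·W - 2·V + 2·T  [with W=-1, V=5, T=10]  = 12.
Change = 4 − 12 = -8.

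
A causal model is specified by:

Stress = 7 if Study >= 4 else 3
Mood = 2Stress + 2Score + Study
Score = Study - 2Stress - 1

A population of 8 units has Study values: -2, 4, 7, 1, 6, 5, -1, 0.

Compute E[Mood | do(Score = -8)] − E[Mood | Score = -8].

The intervention sets Score=-8 in all 8 units regardless of Study. Recomputing Mood per unit gives -12, 2, 5, -9, 4, 3, -11, -10; average -3.5.
Conditioning on Score=-8 selects the 2 unit(s) with Study ∈ {7, -1}. Their Mood values: 5, -11. Mean = -3.
Difference = -3.5 − (-3) = -0.5.

-0.5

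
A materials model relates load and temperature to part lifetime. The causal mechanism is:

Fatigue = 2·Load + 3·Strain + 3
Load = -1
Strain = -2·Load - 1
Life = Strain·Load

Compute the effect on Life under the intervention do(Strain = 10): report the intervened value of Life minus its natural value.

Under do(Strain=10), the mechanism Strain = -2·Load - 1 is discarded; Strain is fixed at 10.
Life = Strain·Load  [with Strain=10, Load=-1]  = -10
Without intervention: Strain = -2·Load - 1  [with Load=-1]  = 1; Life = Strain·Load  [with Strain=1, Load=-1]  = -1.
Change = -10 − (-1) = -9.

-9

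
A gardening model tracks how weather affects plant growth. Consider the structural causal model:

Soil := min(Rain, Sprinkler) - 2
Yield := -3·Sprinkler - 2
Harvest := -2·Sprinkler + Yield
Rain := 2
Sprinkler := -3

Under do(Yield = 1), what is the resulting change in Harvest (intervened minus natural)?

-6

Intervening sets Yield = 1 and removes its equation (Yield := -3·Sprinkler - 2).
Harvest = -2·Sprinkler + Yield  [with Sprinkler=-3, Yield=1]  = 7
Without intervention: Yield = -3·Sprinkler - 2  [with Sprinkler=-3]  = 7; Harvest = -2·Sprinkler + Yield  [with Sprinkler=-3, Yield=7]  = 13.
Change = 7 − 13 = -6.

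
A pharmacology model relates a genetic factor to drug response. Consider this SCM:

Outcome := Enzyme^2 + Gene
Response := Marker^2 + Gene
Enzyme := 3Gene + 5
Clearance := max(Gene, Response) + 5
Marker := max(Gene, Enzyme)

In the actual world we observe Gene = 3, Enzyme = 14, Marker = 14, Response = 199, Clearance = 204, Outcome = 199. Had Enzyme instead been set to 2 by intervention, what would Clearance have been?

do(Enzyme=2) replaces the equation Enzyme := 3Gene + 5 with the constant Enzyme = 2.
Marker = max(Gene, Enzyme)  [with Gene=3, Enzyme=2]  = 3
Response = Marker^2 + Gene  [with Marker=3, Gene=3]  = 12
Clearance = max(Gene, Response) + 5  [with Gene=3, Response=12]  = 17

17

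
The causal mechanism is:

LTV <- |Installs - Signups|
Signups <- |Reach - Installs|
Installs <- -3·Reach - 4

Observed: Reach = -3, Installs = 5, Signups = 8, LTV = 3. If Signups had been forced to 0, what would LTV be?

The intervention breaks the incoming arrows to Signups: Signups <- |Reach - Installs| no longer applies, and Signups = 0.
Installs = -3·Reach - 4  [with Reach=-3]  = 5
LTV = |Installs - Signups|  [with Installs=5, Signups=0]  = 5

5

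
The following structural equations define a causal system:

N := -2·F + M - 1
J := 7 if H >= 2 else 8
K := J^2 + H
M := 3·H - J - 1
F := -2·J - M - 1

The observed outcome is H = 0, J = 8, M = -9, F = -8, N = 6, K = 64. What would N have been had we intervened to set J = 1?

do(J=1) replaces the equation J := 7 if H >= 2 else 8 with the constant J = 1.
M = 3·H - J - 1  [with H=0, J=1]  = -2
F = -2·J - M - 1  [with J=1, M=-2]  = -1
N = -2·F + M - 1  [with F=-1, M=-2]  = -1

-1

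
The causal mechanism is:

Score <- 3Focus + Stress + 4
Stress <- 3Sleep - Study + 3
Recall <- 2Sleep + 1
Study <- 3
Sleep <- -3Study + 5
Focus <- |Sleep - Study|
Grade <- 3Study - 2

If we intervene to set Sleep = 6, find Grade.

Under do(Sleep=6), the mechanism Sleep <- -3Study + 5 is discarded; Sleep is fixed at 6.
No directed path runs from Sleep to Grade, so Grade keeps its natural value.
Grade = 3Study - 2  [with Study=3]  = 7

7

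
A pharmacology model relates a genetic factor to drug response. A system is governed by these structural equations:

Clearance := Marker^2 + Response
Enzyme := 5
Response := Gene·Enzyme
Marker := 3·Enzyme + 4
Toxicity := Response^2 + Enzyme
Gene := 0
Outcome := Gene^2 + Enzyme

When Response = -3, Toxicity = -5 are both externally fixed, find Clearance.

The joint intervention fixes Response = -3, Toxicity = -5, removing each variable's own equation.
Marker = 3·Enzyme + 4  [with Enzyme=5]  = 19
Clearance = Marker^2 + Response  [with Marker=19, Response=-3]  = 358

358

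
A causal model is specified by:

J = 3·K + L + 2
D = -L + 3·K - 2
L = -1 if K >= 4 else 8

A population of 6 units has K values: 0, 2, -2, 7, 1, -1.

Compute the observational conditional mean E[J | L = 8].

10

Conditioning on L=8 selects the 5 unit(s) with K ∈ {0, 2, -2, 1, -1}. Their J values: 10, 16, 4, 13, 7. Mean = 10.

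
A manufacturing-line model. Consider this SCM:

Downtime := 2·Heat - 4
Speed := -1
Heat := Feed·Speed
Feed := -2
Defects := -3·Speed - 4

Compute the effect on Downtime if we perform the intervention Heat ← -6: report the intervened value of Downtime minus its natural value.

-16

do(Heat=-6) replaces the equation Heat := Feed·Speed with the constant Heat = -6.
Downtime = 2·Heat - 4  [with Heat=-6]  = -16
Without intervention: Heat = Feed·Speed  [with Feed=-2, Speed=-1]  = 2; Downtime = 2·Heat - 4  [with Heat=2]  = 0.
Change = -16 − 0 = -16.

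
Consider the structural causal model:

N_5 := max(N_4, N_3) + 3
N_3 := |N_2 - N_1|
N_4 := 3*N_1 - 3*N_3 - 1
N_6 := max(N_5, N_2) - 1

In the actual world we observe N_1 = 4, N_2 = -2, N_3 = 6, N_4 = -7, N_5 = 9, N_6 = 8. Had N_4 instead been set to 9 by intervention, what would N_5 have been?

12

Intervening sets N_4 = 9 and removes its equation (N_4 := 3*N_1 - 3*N_3 - 1).
N_3 = |N_2 - N_1|  [with N_2=-2, N_1=4]  = 6
N_5 = max(N_4, N_3) + 3  [with N_4=9, N_3=6]  = 12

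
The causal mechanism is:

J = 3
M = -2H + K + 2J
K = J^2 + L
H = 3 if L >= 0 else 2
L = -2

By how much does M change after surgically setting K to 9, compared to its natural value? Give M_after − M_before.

2

do(K=9) replaces the equation K = J^2 + L with the constant K = 9.
H = 3 if L >= 0 else 2  [with L=-2]  = 2
M = -2H + K + 2J  [with H=2, K=9, J=3]  = 11
Without intervention: K = J^2 + L  [with J=3, L=-2]  = 7; H = 3 if L >= 0 else 2  [with L=-2]  = 2; M = -2H + K + 2J  [with H=2, K=7, J=3]  = 9.
Change = 11 − 9 = 2.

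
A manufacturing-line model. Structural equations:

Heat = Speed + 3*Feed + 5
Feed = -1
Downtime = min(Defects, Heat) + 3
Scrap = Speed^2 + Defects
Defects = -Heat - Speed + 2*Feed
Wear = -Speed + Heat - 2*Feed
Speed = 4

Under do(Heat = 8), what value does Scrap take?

The intervention breaks the incoming arrows to Heat: Heat = Speed + 3*Feed + 5 no longer applies, and Heat = 8.
Defects = -Heat - Speed + 2*Feed  [with Heat=8, Speed=4, Feed=-1]  = -14
Scrap = Speed^2 + Defects  [with Speed=4, Defects=-14]  = 2

2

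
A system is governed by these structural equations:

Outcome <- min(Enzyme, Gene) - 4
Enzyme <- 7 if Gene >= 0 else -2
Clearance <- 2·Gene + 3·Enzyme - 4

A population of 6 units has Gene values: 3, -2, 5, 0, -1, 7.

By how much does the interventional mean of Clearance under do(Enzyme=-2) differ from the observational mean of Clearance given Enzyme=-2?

7

Under do(Enzyme=-2), Enzyme's equation is replaced by Enzyme=-2 for every unit. Per-unit Clearance: -4, -14, 0, -10, -12, 4. Mean = -6.
Conditioning on Enzyme=-2 selects the 2 unit(s) with Gene ∈ {-2, -1}. Their Clearance values: -14, -12. Mean = -13.
Difference = -6 − (-13) = 7.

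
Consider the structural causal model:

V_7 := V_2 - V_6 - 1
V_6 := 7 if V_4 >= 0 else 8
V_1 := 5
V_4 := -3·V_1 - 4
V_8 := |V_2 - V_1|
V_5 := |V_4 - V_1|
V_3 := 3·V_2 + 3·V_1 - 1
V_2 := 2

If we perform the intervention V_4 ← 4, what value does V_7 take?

-6

The intervention breaks the incoming arrows to V_4: V_4 := -3·V_1 - 4 no longer applies, and V_4 = 4.
V_6 = 7 if V_4 >= 0 else 8  [with V_4=4]  = 7
V_7 = V_2 - V_6 - 1  [with V_2=2, V_6=7]  = -6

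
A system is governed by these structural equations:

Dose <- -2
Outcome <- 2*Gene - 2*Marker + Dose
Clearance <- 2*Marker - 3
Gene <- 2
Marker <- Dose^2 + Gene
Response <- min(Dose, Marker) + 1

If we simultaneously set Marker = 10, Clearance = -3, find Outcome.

-18

Setting Marker = 10, Clearance = -3 by intervention discards those variables' equations.
Outcome = 2*Gene - 2*Marker + Dose  [with Gene=2, Marker=10, Dose=-2]  = -18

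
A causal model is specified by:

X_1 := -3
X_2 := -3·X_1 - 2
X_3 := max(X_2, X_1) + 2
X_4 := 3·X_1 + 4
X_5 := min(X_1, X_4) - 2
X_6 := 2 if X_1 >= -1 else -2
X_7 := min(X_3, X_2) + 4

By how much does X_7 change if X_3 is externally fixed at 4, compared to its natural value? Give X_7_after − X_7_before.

The intervention breaks the incoming arrows to X_3: X_3 := max(X_2, X_1) + 2 no longer applies, and X_3 = 4.
X_2 = -3·X_1 - 2  [with X_1=-3]  = 7
X_7 = min(X_3, X_2) + 4  [with X_3=4, X_2=7]  = 8
Without intervention: X_2 = -3·X_1 - 2  [with X_1=-3]  = 7; X_3 = max(X_2, X_1) + 2  [with X_2=7, X_1=-3]  = 9; X_7 = min(X_3, X_2) + 4  [with X_3=9, X_2=7]  = 11.
Change = 8 − 11 = -3.

-3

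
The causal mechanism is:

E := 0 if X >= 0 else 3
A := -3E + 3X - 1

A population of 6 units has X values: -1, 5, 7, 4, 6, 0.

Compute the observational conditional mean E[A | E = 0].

12.2

E[A|E=0] averages over only the 5 units with E=0 (X = 5, 7, 4, 6, 0): A = 14, 20, 11, 17, -1, mean 12.2.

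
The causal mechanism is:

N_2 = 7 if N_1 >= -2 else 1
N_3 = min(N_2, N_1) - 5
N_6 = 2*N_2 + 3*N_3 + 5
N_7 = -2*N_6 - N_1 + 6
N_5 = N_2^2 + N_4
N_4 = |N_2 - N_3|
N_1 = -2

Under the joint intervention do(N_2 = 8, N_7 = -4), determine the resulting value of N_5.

79

Setting N_2 = 8, N_7 = -4 by intervention discards those variables' equations.
N_3 = min(N_2, N_1) - 5  [with N_2=8, N_1=-2]  = -7
N_4 = |N_2 - N_3|  [with N_2=8, N_3=-7]  = 15
N_5 = N_2^2 + N_4  [with N_2=8, N_4=15]  = 79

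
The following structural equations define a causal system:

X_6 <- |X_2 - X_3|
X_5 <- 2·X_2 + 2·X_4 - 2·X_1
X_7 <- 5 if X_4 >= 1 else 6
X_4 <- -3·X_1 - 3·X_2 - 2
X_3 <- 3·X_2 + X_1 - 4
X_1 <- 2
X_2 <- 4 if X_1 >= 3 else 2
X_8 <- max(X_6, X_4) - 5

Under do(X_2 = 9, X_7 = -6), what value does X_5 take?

-56

Setting X_2 = 9, X_7 = -6 by intervention discards those variables' equations.
X_4 = -3·X_1 - 3·X_2 - 2  [with X_1=2, X_2=9]  = -35
X_5 = 2·X_2 + 2·X_4 - 2·X_1  [with X_2=9, X_4=-35, X_1=2]  = -56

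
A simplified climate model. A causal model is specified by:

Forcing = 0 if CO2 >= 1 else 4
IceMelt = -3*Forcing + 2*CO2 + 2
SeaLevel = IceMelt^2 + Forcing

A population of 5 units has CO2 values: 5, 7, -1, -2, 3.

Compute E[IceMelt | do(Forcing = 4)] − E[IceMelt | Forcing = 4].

7.8

Under do(Forcing=4), Forcing's equation is replaced by Forcing=4 for every unit. Per-unit IceMelt: 0, 4, -12, -14, -4. Mean = -5.2.
Observing Forcing=4 restricts to units where Forcing's equation naturally yields 4: CO2 ∈ {-1, -2}. In that subpopulation IceMelt = -12, -14, mean -13.
Difference = -5.2 − (-13) = 7.8.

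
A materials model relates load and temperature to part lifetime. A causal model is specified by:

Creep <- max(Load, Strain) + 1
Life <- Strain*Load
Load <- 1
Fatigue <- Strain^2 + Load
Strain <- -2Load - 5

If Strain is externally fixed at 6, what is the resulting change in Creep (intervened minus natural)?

5

The intervention breaks the incoming arrows to Strain: Strain <- -2Load - 5 no longer applies, and Strain = 6.
Creep = max(Load, Strain) + 1  [with Load=1, Strain=6]  = 7
Without intervention: Strain = -2Load - 5  [with Load=1]  = -7; Creep = max(Load, Strain) + 1  [with Load=1, Strain=-7]  = 2.
Change = 7 − 2 = 5.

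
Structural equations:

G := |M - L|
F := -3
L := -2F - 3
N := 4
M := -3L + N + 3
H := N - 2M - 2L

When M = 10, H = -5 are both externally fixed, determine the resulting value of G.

7

The joint intervention fixes M = 10, H = -5, removing each variable's own equation.
L = -2F - 3  [with F=-3]  = 3
G = |M - L|  [with M=10, L=3]  = 7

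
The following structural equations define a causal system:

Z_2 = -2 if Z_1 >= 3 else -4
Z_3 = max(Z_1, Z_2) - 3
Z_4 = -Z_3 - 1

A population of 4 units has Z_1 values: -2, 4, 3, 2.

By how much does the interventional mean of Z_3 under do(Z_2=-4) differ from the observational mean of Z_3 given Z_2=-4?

Under do(Z_2=-4), Z_2's equation is replaced by Z_2=-4 for every unit. Per-unit Z_3: -5, 1, 0, -1. Mean = -1.25.
E[Z_3|Z_2=-4] averages over only the 2 units with Z_2=-4 (Z_1 = -2, 2): Z_3 = -5, -1, mean -3.
Difference = -1.25 − (-3) = 1.75.

1.75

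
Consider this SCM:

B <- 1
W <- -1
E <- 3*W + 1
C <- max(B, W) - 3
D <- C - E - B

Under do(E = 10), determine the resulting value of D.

do(E=10) replaces the equation E <- 3*W + 1 with the constant E = 10.
C = max(B, W) - 3  [with B=1, W=-1]  = -2
D = C - E - B  [with C=-2, E=10, B=1]  = -13

-13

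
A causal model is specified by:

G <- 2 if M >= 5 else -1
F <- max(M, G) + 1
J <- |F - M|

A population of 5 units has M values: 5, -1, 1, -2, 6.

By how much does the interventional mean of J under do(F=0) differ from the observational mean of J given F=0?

do(F=0) breaks F's dependence on M. With F=0 fixed, J across the units is 5, 1, 1, 2, 6, mean 3.
Observing F=0 restricts to units where F's equation naturally yields 0: M ∈ {-1, -2}. In that subpopulation J = 1, 2, mean 1.5.
Difference = 3 − 1.5 = 1.5.

1.5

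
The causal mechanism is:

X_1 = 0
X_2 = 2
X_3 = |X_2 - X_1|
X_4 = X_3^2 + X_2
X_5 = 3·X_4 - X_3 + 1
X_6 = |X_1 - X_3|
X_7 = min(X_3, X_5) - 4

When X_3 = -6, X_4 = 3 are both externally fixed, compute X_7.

-10

Under do(X_3 = -6, X_4 = 3), each intervened variable's structural equation is replaced by its fixed value.
X_5 = 3·X_4 - X_3 + 1  [with X_4=3, X_3=-6]  = 16
X_7 = min(X_3, X_5) - 4  [with X_3=-6, X_5=16]  = -10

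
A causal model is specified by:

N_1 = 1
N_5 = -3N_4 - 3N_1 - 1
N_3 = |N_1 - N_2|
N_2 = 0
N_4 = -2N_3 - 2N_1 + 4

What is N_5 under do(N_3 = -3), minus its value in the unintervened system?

-24

do(N_3=-3) replaces the equation N_3 = |N_1 - N_2| with the constant N_3 = -3.
N_4 = -2N_3 - 2N_1 + 4  [with N_3=-3, N_1=1]  = 8
N_5 = -3N_4 - 3N_1 - 1  [with N_4=8, N_1=1]  = -28
Without intervention: N_3 = |N_1 - N_2|  [with N_1=1, N_2=0]  = 1; N_4 = -2N_3 - 2N_1 + 4  [with N_3=1, N_1=1]  = 0; N_5 = -3N_4 - 3N_1 - 1  [with N_4=0, N_1=1]  = -4.
Change = -28 − (-4) = -24.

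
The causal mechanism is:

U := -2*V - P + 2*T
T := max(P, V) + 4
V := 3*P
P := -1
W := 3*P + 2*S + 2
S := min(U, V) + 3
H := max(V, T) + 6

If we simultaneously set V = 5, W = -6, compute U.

Setting V = 5, W = -6 by intervention discards those variables' equations.
T = max(P, V) + 4  [with P=-1, V=5]  = 9
U = -2*V - P + 2*T  [with V=5, P=-1, T=9]  = 9

9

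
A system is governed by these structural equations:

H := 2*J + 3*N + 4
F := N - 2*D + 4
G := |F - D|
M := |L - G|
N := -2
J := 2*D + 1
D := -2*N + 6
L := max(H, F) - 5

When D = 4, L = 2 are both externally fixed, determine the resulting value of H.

Under do(D = 4, L = 2), each intervened variable's structural equation is replaced by its fixed value.
J = 2*D + 1  [with D=4]  = 9
H = 2*J + 3*N + 4  [with J=9, N=-2]  = 16

16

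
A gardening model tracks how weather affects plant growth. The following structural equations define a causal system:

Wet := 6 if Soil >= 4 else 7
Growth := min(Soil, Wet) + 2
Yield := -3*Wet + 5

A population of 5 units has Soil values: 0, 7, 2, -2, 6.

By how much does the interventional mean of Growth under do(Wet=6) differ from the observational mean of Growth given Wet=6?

-3.6

do(Wet=6) breaks Wet's dependence on Soil. With Wet=6 fixed, Growth across the units is 2, 8, 4, 0, 8, mean 4.4.
E[Growth|Wet=6] averages over only the 2 units with Wet=6 (Soil = 7, 6): Growth = 8, 8, mean 8.
Difference = 4.4 − 8 = -3.6.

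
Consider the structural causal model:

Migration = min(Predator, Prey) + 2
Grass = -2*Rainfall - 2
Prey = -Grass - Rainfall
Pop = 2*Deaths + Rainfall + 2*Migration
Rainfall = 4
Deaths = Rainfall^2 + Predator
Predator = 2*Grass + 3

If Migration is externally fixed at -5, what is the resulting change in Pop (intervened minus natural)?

Intervening sets Migration = -5 and removes its equation (Migration = min(Predator, Prey) + 2).
Grass = -2*Rainfall - 2  [with Rainfall=4]  = -10
Predator = 2*Grass + 3  [with Grass=-10]  = -17
Deaths = Rainfall^2 + Predator  [with Rainfall=4, Predator=-17]  = -1
Pop = 2*Deaths + Rainfall + 2*Migration  [with Deaths=-1, Rainfall=4, Migration=-5]  = -8
Without intervention: Grass = -2*Rainfall - 2  [with Rainfall=4]  = -10; Prey = -Grass - Rainfall  [with Grass=-10, Rainfall=4]  = 6; Predator = 2*Grass + 3  [with Grass=-10]  = -17; Deaths = Rainfall^2 + Predator  [with Rainfall=4, Predator=-17]  = -1; Migration = min(Predator, Prey) + 2  [with Predator=-17, Prey=6]  = -15; Pop = 2*Deaths + Rainfall + 2*Migration  [with Deaths=-1, Rainfall=4, Migration=-15]  = -28.
Change = -8 − (-28) = 20.

20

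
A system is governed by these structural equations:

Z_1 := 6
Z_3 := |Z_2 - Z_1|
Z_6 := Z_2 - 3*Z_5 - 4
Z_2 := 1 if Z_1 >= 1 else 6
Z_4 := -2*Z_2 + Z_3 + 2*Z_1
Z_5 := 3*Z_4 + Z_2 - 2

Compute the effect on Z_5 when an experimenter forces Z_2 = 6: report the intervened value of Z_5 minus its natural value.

-40

do(Z_2=6) replaces the equation Z_2 := 1 if Z_1 >= 1 else 6 with the constant Z_2 = 6.
Z_3 = |Z_2 - Z_1|  [with Z_2=6, Z_1=6]  = 0
Z_4 = -2*Z_2 + Z_3 + 2*Z_1  [with Z_2=6, Z_3=0, Z_1=6]  = 0
Z_5 = 3*Z_4 + Z_2 - 2  [with Z_4=0, Z_2=6]  = 4
Without intervention: Z_2 = 1 if Z_1 >= 1 else 6  [with Z_1=6]  = 1; Z_3 = |Z_2 - Z_1|  [with Z_2=1, Z_1=6]  = 5; Z_4 = -2*Z_2 + Z_3 + 2*Z_1  [with Z_2=1, Z_3=5, Z_1=6]  = 15; Z_5 = 3*Z_4 + Z_2 - 2  [with Z_4=15, Z_2=1]  = 44.
Change = 4 − 44 = -40.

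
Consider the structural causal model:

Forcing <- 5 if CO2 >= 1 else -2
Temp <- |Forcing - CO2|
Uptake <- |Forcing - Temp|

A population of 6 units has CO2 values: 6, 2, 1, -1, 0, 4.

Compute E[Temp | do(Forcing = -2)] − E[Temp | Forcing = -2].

2.5

The intervention sets Forcing=-2 in all 6 units regardless of CO2. Recomputing Temp per unit gives 8, 4, 3, 1, 2, 6; average 4.
E[Temp|Forcing=-2] averages over only the 2 units with Forcing=-2 (CO2 = -1, 0): Temp = 1, 2, mean 1.5.
Difference = 4 − 1.5 = 2.5.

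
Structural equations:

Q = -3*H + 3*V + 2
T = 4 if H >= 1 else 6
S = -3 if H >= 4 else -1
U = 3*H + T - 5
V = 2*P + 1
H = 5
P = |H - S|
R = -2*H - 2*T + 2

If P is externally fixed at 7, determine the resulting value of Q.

32

do(P=7) replaces the equation P = |H - S| with the constant P = 7.
V = 2*P + 1  [with P=7]  = 15
Q = -3*H + 3*V + 2  [with H=5, V=15]  = 32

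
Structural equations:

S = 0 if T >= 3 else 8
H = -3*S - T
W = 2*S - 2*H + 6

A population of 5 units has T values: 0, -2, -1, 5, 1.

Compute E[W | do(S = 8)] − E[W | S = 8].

Under do(S=8), S's equation is replaced by S=8 for every unit. Per-unit W: 70, 66, 68, 80, 72. Mean = 71.2.
E[W|S=8] averages over only the 4 units with S=8 (T = 0, -2, -1, 1): W = 70, 66, 68, 72, mean 69.
Difference = 71.2 − 69 = 2.2.

2.2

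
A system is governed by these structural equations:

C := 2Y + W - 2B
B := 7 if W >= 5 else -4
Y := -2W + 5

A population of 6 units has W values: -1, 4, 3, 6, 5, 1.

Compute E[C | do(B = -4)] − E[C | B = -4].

The intervention sets B=-4 in all 6 units regardless of W. Recomputing C per unit gives 21, 6, 9, 0, 3, 15; average 9.
Conditioning on B=-4 selects the 4 unit(s) with W ∈ {-1, 4, 3, 1}. Their C values: 21, 6, 9, 15. Mean = 12.75.
Difference = 9 − 12.75 = -3.75.

-3.75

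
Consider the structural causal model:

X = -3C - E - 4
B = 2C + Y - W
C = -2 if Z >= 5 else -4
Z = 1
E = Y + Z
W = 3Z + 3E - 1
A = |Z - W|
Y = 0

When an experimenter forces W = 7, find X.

7

The intervention breaks the incoming arrows to W: W = 3Z + 3E - 1 no longer applies, and W = 7.
No directed path runs from W to X, so X keeps its natural value.
E = Y + Z  [with Y=0, Z=1]  = 1
C = -2 if Z >= 5 else -4  [with Z=1]  = -4
X = -3C - E - 4  [with C=-4, E=1]  = 7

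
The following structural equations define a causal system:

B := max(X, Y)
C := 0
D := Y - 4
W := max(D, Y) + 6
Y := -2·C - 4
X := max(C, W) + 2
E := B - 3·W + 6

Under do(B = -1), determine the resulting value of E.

-1

Intervening sets B = -1 and removes its equation (B := max(X, Y)).
Y = -2·C - 4  [with C=0]  = -4
D = Y - 4  [with Y=-4]  = -8
W = max(D, Y) + 6  [with D=-8, Y=-4]  = 2
E = B - 3·W + 6  [with B=-1, W=2]  = -1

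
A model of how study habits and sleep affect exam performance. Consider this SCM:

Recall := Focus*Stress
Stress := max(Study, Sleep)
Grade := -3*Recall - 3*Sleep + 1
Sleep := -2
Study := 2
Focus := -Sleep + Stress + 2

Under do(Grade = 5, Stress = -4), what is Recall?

0

Under do(Grade = 5, Stress = -4), each intervened variable's structural equation is replaced by its fixed value.
Focus = -Sleep + Stress + 2  [with Sleep=-2, Stress=-4]  = 0
Recall = Focus*Stress  [with Focus=0, Stress=-4]  = 0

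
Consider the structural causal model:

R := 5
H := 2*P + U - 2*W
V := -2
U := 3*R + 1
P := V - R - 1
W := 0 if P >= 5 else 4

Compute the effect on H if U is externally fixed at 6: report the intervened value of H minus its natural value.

The intervention breaks the incoming arrows to U: U := 3*R + 1 no longer applies, and U = 6.
P = V - R - 1  [with V=-2, R=5]  = -8
W = 0 if P >= 5 else 4  [with P=-8]  = 4
H = 2*P + U - 2*W  [with P=-8, U=6, W=4]  = -18
Without intervention: U = 3*R + 1  [with R=5]  = 16; P = V - R - 1  [with V=-2, R=5]  = -8; W = 0 if P >= 5 else 4  [with P=-8]  = 4; H = 2*P + U - 2*W  [with P=-8, U=16, W=4]  = -8.
Change = -18 − (-8) = -10.

-10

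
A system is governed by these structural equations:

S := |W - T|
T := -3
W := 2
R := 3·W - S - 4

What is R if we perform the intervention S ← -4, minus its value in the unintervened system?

The intervention breaks the incoming arrows to S: S := |W - T| no longer applies, and S = -4.
R = 3·W - S - 4  [with W=2, S=-4]  = 6
Without intervention: S = |W - T|  [with W=2, T=-3]  = 5; R = 3·W - S - 4  [with W=2, S=5]  = -3.
Change = 6 − (-3) = 9.

9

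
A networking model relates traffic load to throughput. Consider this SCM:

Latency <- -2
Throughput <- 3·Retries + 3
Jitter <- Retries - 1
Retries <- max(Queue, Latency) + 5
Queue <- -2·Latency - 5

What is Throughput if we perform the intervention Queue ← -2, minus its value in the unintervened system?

-3

do(Queue=-2) replaces the equation Queue <- -2·Latency - 5 with the constant Queue = -2.
Retries = max(Queue, Latency) + 5  [with Queue=-2, Latency=-2]  = 3
Throughput = 3·Retries + 3  [with Retries=3]  = 12
Without intervention: Queue = -2·Latency - 5  [with Latency=-2]  = -1; Retries = max(Queue, Latency) + 5  [with Queue=-1, Latency=-2]  = 4; Throughput = 3·Retries + 3  [with Retries=4]  = 15.
Change = 12 − 15 = -3.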